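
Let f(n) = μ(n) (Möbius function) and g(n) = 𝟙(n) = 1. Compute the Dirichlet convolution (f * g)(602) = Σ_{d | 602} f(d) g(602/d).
(μ * 𝟙)(602) = 0

Divisors of 602: [1, 2, 7, 14, 43, 86, 301, 602]. For each d | 602:
  d = 1: μ(1) · 𝟙(602/1) = 1 · 1 = 1
  d = 2: μ(2) · 𝟙(602/2) = -1 · 1 = -1
  d = 7: μ(7) · 𝟙(602/7) = -1 · 1 = -1
  d = 14: μ(14) · 𝟙(602/14) = 1 · 1 = 1
  d = 43: μ(43) · 𝟙(602/43) = -1 · 1 = -1
  d = 86: μ(86) · 𝟙(602/86) = 1 · 1 = 1
  d = 301: μ(301) · 𝟙(602/301) = 1 · 1 = 1
  d = 602: μ(602) · 𝟙(602/602) = -1 · 1 = -1
Summing: (μ * 𝟙)(602) = 1 + -1 + -1 + 1 + -1 + 1 + 1 + -1 = 0.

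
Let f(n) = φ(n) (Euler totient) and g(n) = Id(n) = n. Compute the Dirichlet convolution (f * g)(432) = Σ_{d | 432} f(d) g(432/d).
(φ * Id)(432) = 3888

Divisors of 432: [1, 2, 3, 4, 6, 8, 9, 12, 16, 18, 24, 27, 36, 48, 54, 72, 108, 144, 216, 432]. For each d | 432:
  d = 1: φ(1) · Id(432/1) = 1 · 432 = 432
  d = 2: φ(2) · Id(432/2) = 1 · 216 = 216
  d = 3: φ(3) · Id(432/3) = 2 · 144 = 288
  d = 4: φ(4) · Id(432/4) = 2 · 108 = 216
  d = 6: φ(6) · Id(432/6) = 2 · 72 = 144
  d = 8: φ(8) · Id(432/8) = 4 · 54 = 216
  d = 9: φ(9) · Id(432/9) = 6 · 48 = 288
  d = 12: φ(12) · Id(432/12) = 4 · 36 = 144
  d = 16: φ(16) · Id(432/16) = 8 · 27 = 216
  d = 18: φ(18) · Id(432/18) = 6 · 24 = 144
  d = 24: φ(24) · Id(432/24) = 8 · 18 = 144
  d = 27: φ(27) · Id(432/27) = 18 · 16 = 288
  d = 36: φ(36) · Id(432/36) = 12 · 12 = 144
  d = 48: φ(48) · Id(432/48) = 16 · 9 = 144
  d = 54: φ(54) · Id(432/54) = 18 · 8 = 144
  d = 72: φ(72) · Id(432/72) = 24 · 6 = 144
  d = 108: φ(108) · Id(432/108) = 36 · 4 = 144
  d = 144: φ(144) · Id(432/144) = 48 · 3 = 144
  d = 216: φ(216) · Id(432/216) = 72 · 2 = 144
  d = 432: φ(432) · Id(432/432) = 144 · 1 = 144
Summing: (φ * Id)(432) = 432 + 216 + 288 + 216 + 144 + 216 + 288 + 144 + 216 + 144 + 144 + 288 + 144 + 144 + 144 + 144 + 144 + 144 + 144 + 144 = 3888.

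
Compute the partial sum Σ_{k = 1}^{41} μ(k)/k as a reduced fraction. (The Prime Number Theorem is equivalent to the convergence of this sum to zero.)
Σ μ(k)/k = 2646230291469/101416754509070

Values of μ(k) for 1 ≤ k ≤ 41: μ(1) = 1, μ(2) = -1, μ(3) = -1, μ(5) = -1, μ(6) = 1, μ(7) = -1, μ(10) = 1, μ(11) = -1, μ(13) = -1, μ(14) = 1, μ(15) = 1, μ(17) = -1, μ(19) = -1, μ(21) = 1, μ(22) = 1, μ(23) = -1, μ(26) = 1, μ(29) = -1, μ(30) = -1, μ(31) = -1, μ(33) = 1, μ(34) = 1, μ(35) = 1, μ(37) = -1, μ(38) = 1, μ(39) = 1, μ(41) = -1, with μ = 0 on non-squarefree integers. Summing μ(k)/k for k where μ(k) ≠ 0 gives 2646230291469/101416754509070 ≈ 0.0261. (PNT ⟺ this sum → 0 as n → ∞.)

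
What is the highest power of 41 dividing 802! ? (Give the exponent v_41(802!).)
v_41(802!) = 19

Legendre's formula: v_p(n!) = Σ_{k ≥ 1} ⌊n / p^k⌋. For p = 41, n = 802, the terms are:
  ⌊802/41^1⌋ = ⌊802/41⌋ = 19
(the next term ⌊802/41^2⌋ = 0, terminating the sum). Summing: v_41(802!) = 19 = 19.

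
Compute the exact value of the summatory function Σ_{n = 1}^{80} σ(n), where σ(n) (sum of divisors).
Σ_{n ≤ 80} σ(n) = 5314

Compute σ(n) for each 1 ≤ n ≤ 80: σ(1) = 1, σ(2) = 3, σ(3) = 4, σ(4) = 7, σ(5) = 6, σ(6) = 12, σ(7) = 8, σ(8) = 15, σ(9) = 13, σ(10) = 18, σ(11) = 12, σ(12) = 28, σ(13) = 14, σ(14) = 24, σ(15) = 24, σ(16) = 31, σ(17) = 18, σ(18) = 39, σ(19) = 20, σ(20) = 42, σ(21) = 32, σ(22) = 36, σ(23) = 24, σ(24) = 60, σ(25) = 31, σ(26) = 42, σ(27) = 40, σ(28) = 56, σ(29) = 30, σ(30) = 72, σ(31) = 32, σ(32) = 63, σ(33) = 48, σ(34) = 54, σ(35) = 48, σ(36) = 91, σ(37) = 38, σ(38) = 60, σ(39) = 56, σ(40) = 90, σ(41) = 42, σ(42) = 96, σ(43) = 44, σ(44) = 84, σ(45) = 78, σ(46) = 72, σ(47) = 48, σ(48) = 124, σ(49) = 57, σ(50) = 93, σ(51) = 72, σ(52) = 98, σ(53) = 54, σ(54) = 120, σ(55) = 72, σ(56) = 120, σ(57) = 80, σ(58) = 90, σ(59) = 60, σ(60) = 168, σ(61) = 62, σ(62) = 96, σ(63) = 104, σ(64) = 127, σ(65) = 84, σ(66) = 144, σ(67) = 68, σ(68) = 126, σ(69) = 96, σ(70) = 144, σ(71) = 72, σ(72) = 195, σ(73) = 74, σ(74) = 114, σ(75) = 124, σ(76) = 140, σ(77) = 96, σ(78) = 168, σ(79) = 80, σ(80) = 186. Summing all 80 values: 5314. (Average order: Σ_{n ≤ x} σ(n) ~ (π²/12) x². For x = 80, (π²/12)·80² ≈ 5263.79.)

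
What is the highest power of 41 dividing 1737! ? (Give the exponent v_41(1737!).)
v_41(1737!) = 43

Legendre's formula: v_p(n!) = Σ_{k ≥ 1} ⌊n / p^k⌋. For p = 41, n = 1737, the terms are:
  ⌊1737/41^1⌋ = ⌊1737/41⌋ = 42
  ⌊1737/41^2⌋ = ⌊1737/1681⌋ = 1
(the next term ⌊1737/41^3⌋ = 0, terminating the sum). Summing: v_41(1737!) = 42 + 1 = 43.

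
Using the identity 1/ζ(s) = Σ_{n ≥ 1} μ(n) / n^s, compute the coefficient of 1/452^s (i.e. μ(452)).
μ(452) = 0

Factor n = 452 = 2^2 · 113. μ(n) = 0 if any exponent ≥ 2 (not squarefree); otherwise μ(n) = (−1)^{ω(n)} where ω(n) is the number of distinct prime factors. Applying: μ(452) = 0.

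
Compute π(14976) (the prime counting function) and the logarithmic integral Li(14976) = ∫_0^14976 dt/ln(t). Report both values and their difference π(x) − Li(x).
π(14976) = 1753;  Li(14976) ≈ 1774.13;  π(x) − Li(x) ≈ -21.13.

Direct count of primes ≤ 14976 gives π(14976) = 1753. Numerical evaluation of the logarithmic integral gives Li(14976) ≈ 1774.13. The difference π(x) − Li(x) ≈ -21.13 is typically negative for small/moderate x (Li(x) overestimates), though Littlewood's theorem shows this sign changes infinitely often.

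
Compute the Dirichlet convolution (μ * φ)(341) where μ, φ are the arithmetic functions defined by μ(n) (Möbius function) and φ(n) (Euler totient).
(μ * φ)(341) = 261

Divisors of 341: [1, 11, 31, 341]. For each d | 341:
  d = 1: μ(1) · φ(341/1) = 1 · 300 = 300
  d = 11: μ(11) · φ(341/11) = -1 · 30 = -30
  d = 31: μ(31) · φ(341/31) = -1 · 10 = -10
  d = 341: μ(341) · φ(341/341) = 1 · 1 = 1
Summing: (μ * φ)(341) = 300 + -30 + -10 + 1 = 261.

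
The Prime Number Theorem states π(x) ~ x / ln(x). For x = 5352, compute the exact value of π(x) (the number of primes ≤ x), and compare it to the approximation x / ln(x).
π(5352) = 708;  x/ln(x) ≈ 623.40;  relative error ≈ 11.95%.

Directly count primes up to 5352: π(5352) = 708. The PNT approximation gives 5352/ln(5352) ≈ 5352/8.58523 ≈ 623.40. Relative error (π(x) − x/ln(x)) / π(x) ≈ 11.95%; the approximation is known to undercount slightly (Li(x) is a better estimate).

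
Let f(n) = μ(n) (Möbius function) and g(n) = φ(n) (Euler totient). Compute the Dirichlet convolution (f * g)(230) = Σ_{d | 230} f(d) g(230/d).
(μ * φ)(230) = 0

Divisors of 230: [1, 2, 5, 10, 23, 46, 115, 230]. For each d | 230:
  d = 1: μ(1) · φ(230/1) = 1 · 88 = 88
  d = 2: μ(2) · φ(230/2) = -1 · 88 = -88
  d = 5: μ(5) · φ(230/5) = -1 · 22 = -22
  d = 10: μ(10) · φ(230/10) = 1 · 22 = 22
  d = 23: μ(23) · φ(230/23) = -1 · 4 = -4
  d = 46: μ(46) · φ(230/46) = 1 · 4 = 4
  d = 115: μ(115) · φ(230/115) = 1 · 1 = 1
  d = 230: μ(230) · φ(230/230) = -1 · 1 = -1
Summing: (μ * φ)(230) = 88 + -88 + -22 + 22 + -4 + 4 + 1 + -1 = 0.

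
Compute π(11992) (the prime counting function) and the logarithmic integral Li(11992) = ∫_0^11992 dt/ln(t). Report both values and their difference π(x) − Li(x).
π(11992) = 1438;  Li(11992) ≈ 1460.25;  π(x) − Li(x) ≈ -22.25.

Direct count of primes ≤ 11992 gives π(11992) = 1438. Numerical evaluation of the logarithmic integral gives Li(11992) ≈ 1460.25. The difference π(x) − Li(x) ≈ -22.25 is typically negative for small/moderate x (Li(x) overestimates), though Littlewood's theorem shows this sign changes infinitely often.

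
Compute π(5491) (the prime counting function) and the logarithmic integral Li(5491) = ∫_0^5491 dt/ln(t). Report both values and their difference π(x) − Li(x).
π(5491) = 725;  Li(5491) ≈ 741.61;  π(x) − Li(x) ≈ -16.61.

Direct count of primes ≤ 5491 gives π(5491) = 725. Numerical evaluation of the logarithmic integral gives Li(5491) ≈ 741.61. The difference π(x) − Li(x) ≈ -16.61 is typically negative for small/moderate x (Li(x) overestimates), though Littlewood's theorem shows this sign changes infinitely often.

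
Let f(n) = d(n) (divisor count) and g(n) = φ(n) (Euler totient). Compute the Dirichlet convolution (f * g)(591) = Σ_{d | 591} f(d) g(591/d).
(d * φ)(591) = 792

Divisors of 591: [1, 3, 197, 591]. For each d | 591:
  d = 1: d(1) · φ(591/1) = 1 · 392 = 392
  d = 3: d(3) · φ(591/3) = 2 · 196 = 392
  d = 197: d(197) · φ(591/197) = 2 · 2 = 4
  d = 591: d(591) · φ(591/591) = 4 · 1 = 4
Summing: (d * φ)(591) = 392 + 392 + 4 + 4 = 792.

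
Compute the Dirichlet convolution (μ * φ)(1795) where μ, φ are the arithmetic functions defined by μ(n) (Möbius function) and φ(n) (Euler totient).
(μ * φ)(1795) = 1071

Divisors of 1795: [1, 5, 359, 1795]. For each d | 1795:
  d = 1: μ(1) · φ(1795/1) = 1 · 1432 = 1432
  d = 5: μ(5) · φ(1795/5) = -1 · 358 = -358
  d = 359: μ(359) · φ(1795/359) = -1 · 4 = -4
  d = 1795: μ(1795) · φ(1795/1795) = 1 · 1 = 1
Summing: (μ * φ)(1795) = 1432 + -358 + -4 + 1 = 1071.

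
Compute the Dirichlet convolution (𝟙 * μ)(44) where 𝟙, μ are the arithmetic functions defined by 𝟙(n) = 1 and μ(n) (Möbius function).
(𝟙 * μ)(44) = 0

Divisors of 44: [1, 2, 4, 11, 22, 44]. For each d | 44:
  d = 1: 𝟙(1) · μ(44/1) = 1 · 0 = 0
  d = 2: 𝟙(2) · μ(44/2) = 1 · 1 = 1
  d = 4: 𝟙(4) · μ(44/4) = 1 · -1 = -1
  d = 11: 𝟙(11) · μ(44/11) = 1 · 0 = 0
  d = 22: 𝟙(22) · μ(44/22) = 1 · -1 = -1
  d = 44: 𝟙(44) · μ(44/44) = 1 · 1 = 1
Summing: (𝟙 * μ)(44) = 0 + 1 + -1 + 0 + -1 + 1 = 0.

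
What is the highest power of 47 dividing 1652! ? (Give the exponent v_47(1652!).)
v_47(1652!) = 35

Legendre's formula: v_p(n!) = Σ_{k ≥ 1} ⌊n / p^k⌋. For p = 47, n = 1652, the terms are:
  ⌊1652/47^1⌋ = ⌊1652/47⌋ = 35
(the next term ⌊1652/47^2⌋ = 0, terminating the sum). Summing: v_47(1652!) = 35 = 35.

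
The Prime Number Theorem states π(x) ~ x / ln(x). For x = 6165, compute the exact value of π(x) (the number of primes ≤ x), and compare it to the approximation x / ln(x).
π(6165) = 803;  x/ln(x) ≈ 706.46;  relative error ≈ 12.02%.

Directly count primes up to 6165: π(6165) = 803. The PNT approximation gives 6165/ln(6165) ≈ 6165/8.72664 ≈ 706.46. Relative error (π(x) − x/ln(x)) / π(x) ≈ 12.02%; the approximation is known to undercount slightly (Li(x) is a better estimate).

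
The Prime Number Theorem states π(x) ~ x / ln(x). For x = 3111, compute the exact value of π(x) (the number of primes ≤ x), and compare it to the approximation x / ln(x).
π(3111) = 443;  x/ln(x) ≈ 386.81;  relative error ≈ 12.68%.

Directly count primes up to 3111: π(3111) = 443. The PNT approximation gives 3111/ln(3111) ≈ 3111/8.04270 ≈ 386.81. Relative error (π(x) − x/ln(x)) / π(x) ≈ 12.68%; the approximation is known to undercount slightly (Li(x) is a better estimate).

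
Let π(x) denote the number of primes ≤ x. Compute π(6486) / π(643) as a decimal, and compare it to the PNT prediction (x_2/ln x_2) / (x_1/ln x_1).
π(6486)/π(643) = 841/117 ≈ 7.1880;  PNT prediction ≈ 7.4310.

π(643) = 117 and π(6486) = 841, so π(6486)/π(643) ≈ 7.1880. The PNT-predicted ratio is (6486/ln(6486)) / (643/ln(643)) ≈ 7.4310. The two agree to within a few percent, as expected.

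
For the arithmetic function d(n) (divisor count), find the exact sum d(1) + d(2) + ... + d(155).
Σ_{n ≤ 155} d(n) = 808

Compute d(n) for each 1 ≤ n ≤ 155: d(1) = 1, d(2) = 2, d(3) = 2, d(4) = 3, d(5) = 2, d(6) = 4, d(7) = 2, d(8) = 4, d(9) = 3, d(10) = 4, d(11) = 2, d(12) = 6, d(13) = 2, d(14) = 4, d(15) = 4, d(16) = 5, d(17) = 2, d(18) = 6, d(19) = 2, d(20) = 6, d(21) = 4, d(22) = 4, d(23) = 2, d(24) = 8, d(25) = 3, d(26) = 4, d(27) = 4, d(28) = 6, d(29) = 2, d(30) = 8, d(31) = 2, d(32) = 6, d(33) = 4, d(34) = 4, d(35) = 4, d(36) = 9, d(37) = 2, d(38) = 4, d(39) = 4, d(40) = 8, d(41) = 2, d(42) = 8, d(43) = 2, d(44) = 6, d(45) = 6, d(46) = 4, d(47) = 2, d(48) = 10, d(49) = 3, d(50) = 6, d(51) = 4, d(52) = 6, d(53) = 2, d(54) = 8, d(55) = 4, d(56) = 8, d(57) = 4, d(58) = 4, d(59) = 2, d(60) = 12, d(61) = 2, d(62) = 4, d(63) = 6, d(64) = 7, d(65) = 4, d(66) = 8, d(67) = 2, d(68) = 6, d(69) = 4, d(70) = 8, d(71) = 2, d(72) = 12, d(73) = 2, d(74) = 4, d(75) = 6, d(76) = 6, d(77) = 4, d(78) = 8, d(79) = 2, d(80) = 10, d(81) = 5, d(82) = 4, d(83) = 2, d(84) = 12, d(85) = 4, d(86) = 4, d(87) = 4, d(88) = 8, d(89) = 2, d(90) = 12, d(91) = 4, d(92) = 6, d(93) = 4, d(94) = 4, d(95) = 4, d(96) = 12, d(97) = 2, d(98) = 6, d(99) = 6, d(100) = 9, d(101) = 2, d(102) = 8, d(103) = 2, d(104) = 8, d(105) = 8, d(106) = 4, d(107) = 2, d(108) = 12, d(109) = 2, d(110) = 8, d(111) = 4, d(112) = 10, d(113) = 2, d(114) = 8, d(115) = 4, d(116) = 6, d(117) = 6, d(118) = 4, d(119) = 4, d(120) = 16, d(121) = 3, d(122) = 4, d(123) = 4, d(124) = 6, d(125) = 4, d(126) = 12, d(127) = 2, d(128) = 8, d(129) = 4, d(130) = 8, d(131) = 2, d(132) = 12, d(133) = 4, d(134) = 4, d(135) = 8, d(136) = 8, d(137) = 2, d(138) = 8, d(139) = 2, d(140) = 12, d(141) = 4, d(142) = 4, d(143) = 4, d(144) = 15, d(145) = 4, d(146) = 4, d(147) = 6, d(148) = 6, d(149) = 2, d(150) = 12, d(151) = 2, d(152) = 8, d(153) = 6, d(154) = 8, d(155) = 4. Summing all 155 values: 808. (Dirichlet's divisor formula: Σ_{n ≤ x} d(n) = x ln(x) + (2γ − 1) x + O(√x). For x = 155, the asymptotic estimate is ≈ 805.67.)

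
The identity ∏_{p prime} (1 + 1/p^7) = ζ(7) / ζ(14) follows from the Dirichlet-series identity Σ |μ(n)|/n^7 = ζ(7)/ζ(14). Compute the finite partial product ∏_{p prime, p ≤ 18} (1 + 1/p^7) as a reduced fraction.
∏ = 5978632292892509031852506135276312/5929491512745875728410756452578125

The primes p ≤ 18 are [2, 3, 5, 7, 11, 13, 17]. For each, (1 + 1/p^7) = (p^7 + 1)/p^7. Multiplying these fractions over p ∈ [2, 3, 5, 7, 11, 13, 17] gives 5978632292892509031852506135276312/5929491512745875728410756452578125. (In the limit P → ∞ this tends to ζ(7)/ζ(14).)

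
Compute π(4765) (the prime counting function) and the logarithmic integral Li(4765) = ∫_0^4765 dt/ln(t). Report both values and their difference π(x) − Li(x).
π(4765) = 641;  Li(4765) ≈ 656.61;  π(x) − Li(x) ≈ -15.61.

Direct count of primes ≤ 4765 gives π(4765) = 641. Numerical evaluation of the logarithmic integral gives Li(4765) ≈ 656.61. The difference π(x) − Li(x) ≈ -15.61 is typically negative for small/moderate x (Li(x) overestimates), though Littlewood's theorem shows this sign changes infinitely often.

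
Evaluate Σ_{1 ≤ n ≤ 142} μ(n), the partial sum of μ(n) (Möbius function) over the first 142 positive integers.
Σ_{n ≤ 142} μ(n) = -2

Compute μ(n) for each 1 ≤ n ≤ 142: μ(1) = 1, μ(2) = -1, μ(3) = -1, μ(4) = 0, μ(5) = -1, μ(6) = 1, μ(7) = -1, μ(8) = 0, μ(9) = 0, μ(10) = 1, μ(11) = -1, μ(12) = 0, μ(13) = -1, μ(14) = 1, μ(15) = 1, μ(16) = 0, μ(17) = -1, μ(18) = 0, μ(19) = -1, μ(20) = 0, μ(21) = 1, μ(22) = 1, μ(23) = -1, μ(24) = 0, μ(25) = 0, μ(26) = 1, μ(27) = 0, μ(28) = 0, μ(29) = -1, μ(30) = -1, μ(31) = -1, μ(32) = 0, μ(33) = 1, μ(34) = 1, μ(35) = 1, μ(36) = 0, μ(37) = -1, μ(38) = 1, μ(39) = 1, μ(40) = 0, μ(41) = -1, μ(42) = -1, μ(43) = -1, μ(44) = 0, μ(45) = 0, μ(46) = 1, μ(47) = -1, μ(48) = 0, μ(49) = 0, μ(50) = 0, μ(51) = 1, μ(52) = 0, μ(53) = -1, μ(54) = 0, μ(55) = 1, μ(56) = 0, μ(57) = 1, μ(58) = 1, μ(59) = -1, μ(60) = 0, μ(61) = -1, μ(62) = 1, μ(63) = 0, μ(64) = 0, μ(65) = 1, μ(66) = -1, μ(67) = -1, μ(68) = 0, μ(69) = 1, μ(70) = -1, μ(71) = -1, μ(72) = 0, μ(73) = -1, μ(74) = 1, μ(75) = 0, μ(76) = 0, μ(77) = 1, μ(78) = -1, μ(79) = -1, μ(80) = 0, μ(81) = 0, μ(82) = 1, μ(83) = -1, μ(84) = 0, μ(85) = 1, μ(86) = 1, μ(87) = 1, μ(88) = 0, μ(89) = -1, μ(90) = 0, μ(91) = 1, μ(92) = 0, μ(93) = 1, μ(94) = 1, μ(95) = 1, μ(96) = 0, μ(97) = -1, μ(98) = 0, μ(99) = 0, μ(100) = 0, μ(101) = -1, μ(102) = -1, μ(103) = -1, μ(104) = 0, μ(105) = -1, μ(106) = 1, μ(107) = -1, μ(108) = 0, μ(109) = -1, μ(110) = -1, μ(111) = 1, μ(112) = 0, μ(113) = -1, μ(114) = -1, μ(115) = 1, μ(116) = 0, μ(117) = 0, μ(118) = 1, μ(119) = 1, μ(120) = 0, μ(121) = 0, μ(122) = 1, μ(123) = 1, μ(124) = 0, μ(125) = 0, μ(126) = 0, μ(127) = -1, μ(128) = 0, μ(129) = 1, μ(130) = -1, μ(131) = -1, μ(132) = 0, μ(133) = 1, μ(134) = 1, μ(135) = 0, μ(136) = 0, μ(137) = -1, μ(138) = -1, μ(139) = -1, μ(140) = 0, μ(141) = 1, μ(142) = 1. Summing all 142 values: -2. (Mertens function M(x) = Σ_{n ≤ x} μ(n); on average M(x) should be small (PNT ⟺ M(x) = o(x)).)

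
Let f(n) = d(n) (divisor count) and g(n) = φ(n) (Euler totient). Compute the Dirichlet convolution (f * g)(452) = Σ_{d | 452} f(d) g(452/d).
(d * φ)(452) = 798

Divisors of 452: [1, 2, 4, 113, 226, 452]. For each d | 452:
  d = 1: d(1) · φ(452/1) = 1 · 224 = 224
  d = 2: d(2) · φ(452/2) = 2 · 112 = 224
  d = 4: d(4) · φ(452/4) = 3 · 112 = 336
  d = 113: d(113) · φ(452/113) = 2 · 2 = 4
  d = 226: d(226) · φ(452/226) = 4 · 1 = 4
  d = 452: d(452) · φ(452/452) = 6 · 1 = 6
Summing: (d * φ)(452) = 224 + 224 + 336 + 4 + 4 + 6 = 798.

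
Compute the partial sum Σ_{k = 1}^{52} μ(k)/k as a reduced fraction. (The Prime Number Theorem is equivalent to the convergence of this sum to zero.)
Σ μ(k)/k = -184943596214571/204963260862830470

Values of μ(k) for 1 ≤ k ≤ 52: μ(1) = 1, μ(2) = -1, μ(3) = -1, μ(5) = -1, μ(6) = 1, μ(7) = -1, μ(10) = 1, μ(11) = -1, μ(13) = -1, μ(14) = 1, μ(15) = 1, μ(17) = -1, μ(19) = -1, μ(21) = 1, μ(22) = 1, μ(23) = -1, μ(26) = 1, μ(29) = -1, μ(30) = -1, μ(31) = -1, μ(33) = 1, μ(34) = 1, μ(35) = 1, μ(37) = -1, μ(38) = 1, μ(39) = 1, μ(41) = -1, μ(42) = -1, μ(43) = -1, μ(46) = 1, μ(47) = -1, μ(51) = 1, with μ = 0 on non-squarefree integers. Summing μ(k)/k for k where μ(k) ≠ 0 gives -184943596214571/204963260862830470 ≈ -0.0009. (PNT ⟺ this sum → 0 as n → ∞.)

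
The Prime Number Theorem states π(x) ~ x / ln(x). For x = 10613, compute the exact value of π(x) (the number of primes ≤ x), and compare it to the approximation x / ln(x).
π(10613) = 1295;  x/ln(x) ≈ 1144.90;  relative error ≈ 11.59%.

Directly count primes up to 10613: π(10613) = 1295. The PNT approximation gives 10613/ln(10613) ≈ 10613/9.26983 ≈ 1144.90. Relative error (π(x) − x/ln(x)) / π(x) ≈ 11.59%; the approximation is known to undercount slightly (Li(x) is a better estimate).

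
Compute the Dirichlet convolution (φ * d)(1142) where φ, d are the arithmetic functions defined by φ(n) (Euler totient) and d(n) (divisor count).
(φ * d)(1142) = 1716

Divisors of 1142: [1, 2, 571, 1142]. For each d | 1142:
  d = 1: φ(1) · d(1142/1) = 1 · 4 = 4
  d = 2: φ(2) · d(1142/2) = 1 · 2 = 2
  d = 571: φ(571) · d(1142/571) = 570 · 2 = 1140
  d = 1142: φ(1142) · d(1142/1142) = 570 · 1 = 570
Summing: (φ * d)(1142) = 4 + 2 + 1140 + 570 = 1716.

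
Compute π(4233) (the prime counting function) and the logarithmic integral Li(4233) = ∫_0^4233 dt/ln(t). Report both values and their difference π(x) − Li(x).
π(4233) = 580;  Li(4233) ≈ 593.36;  π(x) − Li(x) ≈ -13.36.

Direct count of primes ≤ 4233 gives π(4233) = 580. Numerical evaluation of the logarithmic integral gives Li(4233) ≈ 593.36. The difference π(x) − Li(x) ≈ -13.36 is typically negative for small/moderate x (Li(x) overestimates), though Littlewood's theorem shows this sign changes infinitely often.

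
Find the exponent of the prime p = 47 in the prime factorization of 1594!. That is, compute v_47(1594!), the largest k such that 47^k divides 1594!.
v_47(1594!) = 33

Legendre's formula: v_p(n!) = Σ_{k ≥ 1} ⌊n / p^k⌋. For p = 47, n = 1594, the terms are:
  ⌊1594/47^1⌋ = ⌊1594/47⌋ = 33
(the next term ⌊1594/47^2⌋ = 0, terminating the sum). Summing: v_47(1594!) = 33 = 33.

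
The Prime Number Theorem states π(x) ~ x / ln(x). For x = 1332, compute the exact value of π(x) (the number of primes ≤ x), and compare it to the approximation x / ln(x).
π(1332) = 217;  x/ln(x) ≈ 185.14;  relative error ≈ 14.68%.

Directly count primes up to 1332: π(1332) = 217. The PNT approximation gives 1332/ln(1332) ≈ 1332/7.19444 ≈ 185.14. Relative error (π(x) − x/ln(x)) / π(x) ≈ 14.68%; the approximation is known to undercount slightly (Li(x) is a better estimate).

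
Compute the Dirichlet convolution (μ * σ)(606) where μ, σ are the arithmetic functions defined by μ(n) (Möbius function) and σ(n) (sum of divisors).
(μ * σ)(606) = 606

Divisors of 606: [1, 2, 3, 6, 101, 202, 303, 606]. For each d | 606:
  d = 1: μ(1) · σ(606/1) = 1 · 1224 = 1224
  d = 2: μ(2) · σ(606/2) = -1 · 408 = -408
  d = 3: μ(3) · σ(606/3) = -1 · 306 = -306
  d = 6: μ(6) · σ(606/6) = 1 · 102 = 102
  d = 101: μ(101) · σ(606/101) = -1 · 12 = -12
  d = 202: μ(202) · σ(606/202) = 1 · 4 = 4
  d = 303: μ(303) · σ(606/303) = 1 · 3 = 3
  d = 606: μ(606) · σ(606/606) = -1 · 1 = -1
Summing: (μ * σ)(606) = 1224 + -408 + -306 + 102 + -12 + 4 + 3 + -1 = 606.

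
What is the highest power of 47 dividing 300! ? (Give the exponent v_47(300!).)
v_47(300!) = 6

Legendre's formula: v_p(n!) = Σ_{k ≥ 1} ⌊n / p^k⌋. For p = 47, n = 300, the terms are:
  ⌊300/47^1⌋ = ⌊300/47⌋ = 6
(the next term ⌊300/47^2⌋ = 0, terminating the sum). Summing: v_47(300!) = 6 = 6.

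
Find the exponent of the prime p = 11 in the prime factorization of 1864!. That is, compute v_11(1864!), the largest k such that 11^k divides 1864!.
v_11(1864!) = 185

Legendre's formula: v_p(n!) = Σ_{k ≥ 1} ⌊n / p^k⌋. For p = 11, n = 1864, the terms are:
  ⌊1864/11^1⌋ = ⌊1864/11⌋ = 169
  ⌊1864/11^2⌋ = ⌊1864/121⌋ = 15
  ⌊1864/11^3⌋ = ⌊1864/1331⌋ = 1
(the next term ⌊1864/11^4⌋ = 0, terminating the sum). Summing: v_11(1864!) = 169 + 15 + 1 = 185.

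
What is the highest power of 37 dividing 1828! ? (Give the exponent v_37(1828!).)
v_37(1828!) = 50

Legendre's formula: v_p(n!) = Σ_{k ≥ 1} ⌊n / p^k⌋. For p = 37, n = 1828, the terms are:
  ⌊1828/37^1⌋ = ⌊1828/37⌋ = 49
  ⌊1828/37^2⌋ = ⌊1828/1369⌋ = 1
(the next term ⌊1828/37^3⌋ = 0, terminating the sum). Summing: v_37(1828!) = 49 + 1 = 50.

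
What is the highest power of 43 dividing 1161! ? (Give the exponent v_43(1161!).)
v_43(1161!) = 27

Legendre's formula: v_p(n!) = Σ_{k ≥ 1} ⌊n / p^k⌋. For p = 43, n = 1161, the terms are:
  ⌊1161/43^1⌋ = ⌊1161/43⌋ = 27
(the next term ⌊1161/43^2⌋ = 0, terminating the sum). Summing: v_43(1161!) = 27 = 27.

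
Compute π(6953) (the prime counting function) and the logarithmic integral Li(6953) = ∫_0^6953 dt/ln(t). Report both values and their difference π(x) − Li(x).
π(6953) = 892;  Li(6953) ≈ 909.02;  π(x) − Li(x) ≈ -17.02.

Direct count of primes ≤ 6953 gives π(6953) = 892. Numerical evaluation of the logarithmic integral gives Li(6953) ≈ 909.02. The difference π(x) − Li(x) ≈ -17.02 is typically negative for small/moderate x (Li(x) overestimates), though Littlewood's theorem shows this sign changes infinitely often.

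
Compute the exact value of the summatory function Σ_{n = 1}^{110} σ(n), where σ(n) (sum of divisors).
Σ_{n ≤ 110} σ(n) = 9999

Compute σ(n) for each 1 ≤ n ≤ 110: σ(1) = 1, σ(2) = 3, σ(3) = 4, σ(4) = 7, σ(5) = 6, σ(6) = 12, σ(7) = 8, σ(8) = 15, σ(9) = 13, σ(10) = 18, σ(11) = 12, σ(12) = 28, σ(13) = 14, σ(14) = 24, σ(15) = 24, σ(16) = 31, σ(17) = 18, σ(18) = 39, σ(19) = 20, σ(20) = 42, σ(21) = 32, σ(22) = 36, σ(23) = 24, σ(24) = 60, σ(25) = 31, σ(26) = 42, σ(27) = 40, σ(28) = 56, σ(29) = 30, σ(30) = 72, σ(31) = 32, σ(32) = 63, σ(33) = 48, σ(34) = 54, σ(35) = 48, σ(36) = 91, σ(37) = 38, σ(38) = 60, σ(39) = 56, σ(40) = 90, σ(41) = 42, σ(42) = 96, σ(43) = 44, σ(44) = 84, σ(45) = 78, σ(46) = 72, σ(47) = 48, σ(48) = 124, σ(49) = 57, σ(50) = 93, σ(51) = 72, σ(52) = 98, σ(53) = 54, σ(54) = 120, σ(55) = 72, σ(56) = 120, σ(57) = 80, σ(58) = 90, σ(59) = 60, σ(60) = 168, σ(61) = 62, σ(62) = 96, σ(63) = 104, σ(64) = 127, σ(65) = 84, σ(66) = 144, σ(67) = 68, σ(68) = 126, σ(69) = 96, σ(70) = 144, σ(71) = 72, σ(72) = 195, σ(73) = 74, σ(74) = 114, σ(75) = 124, σ(76) = 140, σ(77) = 96, σ(78) = 168, σ(79) = 80, σ(80) = 186, σ(81) = 121, σ(82) = 126, σ(83) = 84, σ(84) = 224, σ(85) = 108, σ(86) = 132, σ(87) = 120, σ(88) = 180, σ(89) = 90, σ(90) = 234, σ(91) = 112, σ(92) = 168, σ(93) = 128, σ(94) = 144, σ(95) = 120, σ(96) = 252, σ(97) = 98, σ(98) = 171, σ(99) = 156, σ(100) = 217, σ(101) = 102, σ(102) = 216, σ(103) = 104, σ(104) = 210, σ(105) = 192, σ(106) = 162, σ(107) = 108, σ(108) = 280, σ(109) = 110, σ(110) = 216. Summing all 110 values: 9999. (Average order: Σ_{n ≤ x} σ(n) ~ (π²/12) x². For x = 110, (π²/12)·110² ≈ 9951.85.)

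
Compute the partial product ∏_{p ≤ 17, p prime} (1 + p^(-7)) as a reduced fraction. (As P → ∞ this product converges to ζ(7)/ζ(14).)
∏ = 5978632292892509031852506135276312/5929491512745875728410756452578125

The primes p ≤ 17 are [2, 3, 5, 7, 11, 13, 17]. For each, (1 + 1/p^7) = (p^7 + 1)/p^7. Multiplying these fractions over p ∈ [2, 3, 5, 7, 11, 13, 17] gives 5978632292892509031852506135276312/5929491512745875728410756452578125. (In the limit P → ∞ this tends to ζ(7)/ζ(14).)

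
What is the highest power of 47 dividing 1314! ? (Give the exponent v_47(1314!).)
v_47(1314!) = 27

Legendre's formula: v_p(n!) = Σ_{k ≥ 1} ⌊n / p^k⌋. For p = 47, n = 1314, the terms are:
  ⌊1314/47^1⌋ = ⌊1314/47⌋ = 27
(the next term ⌊1314/47^2⌋ = 0, terminating the sum). Summing: v_47(1314!) = 27 = 27.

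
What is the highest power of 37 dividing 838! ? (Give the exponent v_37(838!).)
v_37(838!) = 22

Legendre's formula: v_p(n!) = Σ_{k ≥ 1} ⌊n / p^k⌋. For p = 37, n = 838, the terms are:
  ⌊838/37^1⌋ = ⌊838/37⌋ = 22
(the next term ⌊838/37^2⌋ = 0, terminating the sum). Summing: v_37(838!) = 22 = 22.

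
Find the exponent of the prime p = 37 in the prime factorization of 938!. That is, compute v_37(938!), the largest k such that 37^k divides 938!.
v_37(938!) = 25

Legendre's formula: v_p(n!) = Σ_{k ≥ 1} ⌊n / p^k⌋. For p = 37, n = 938, the terms are:
  ⌊938/37^1⌋ = ⌊938/37⌋ = 25
(the next term ⌊938/37^2⌋ = 0, terminating the sum). Summing: v_37(938!) = 25 = 25.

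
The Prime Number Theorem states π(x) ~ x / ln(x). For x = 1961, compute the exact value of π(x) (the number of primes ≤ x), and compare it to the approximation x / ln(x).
π(1961) = 297;  x/ln(x) ≈ 258.67;  relative error ≈ 12.91%.

Directly count primes up to 1961: π(1961) = 297. The PNT approximation gives 1961/ln(1961) ≈ 1961/7.58121 ≈ 258.67. Relative error (π(x) − x/ln(x)) / π(x) ≈ 12.91%; the approximation is known to undercount slightly (Li(x) is a better estimate).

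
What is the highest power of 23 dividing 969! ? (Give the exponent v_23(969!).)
v_23(969!) = 43

Legendre's formula: v_p(n!) = Σ_{k ≥ 1} ⌊n / p^k⌋. For p = 23, n = 969, the terms are:
  ⌊969/23^1⌋ = ⌊969/23⌋ = 42
  ⌊969/23^2⌋ = ⌊969/529⌋ = 1
(the next term ⌊969/23^3⌋ = 0, terminating the sum). Summing: v_23(969!) = 42 + 1 = 43.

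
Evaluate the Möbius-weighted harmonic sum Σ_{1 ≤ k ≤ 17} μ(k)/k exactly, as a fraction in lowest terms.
Σ μ(k)/k = 163/85085

Values of μ(k) for 1 ≤ k ≤ 17: μ(1) = 1, μ(2) = -1, μ(3) = -1, μ(5) = -1, μ(6) = 1, μ(7) = -1, μ(10) = 1, μ(11) = -1, μ(13) = -1, μ(14) = 1, μ(15) = 1, μ(17) = -1, with μ = 0 on non-squarefree integers. Summing μ(k)/k for k where μ(k) ≠ 0 gives 163/85085 ≈ 0.0019. (PNT ⟺ this sum → 0 as n → ∞.)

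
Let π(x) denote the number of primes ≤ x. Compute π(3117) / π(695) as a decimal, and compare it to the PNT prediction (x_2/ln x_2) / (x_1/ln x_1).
π(3117)/π(695) = 443/125 ≈ 3.5440;  PNT prediction ≈ 3.6482.

π(695) = 125 and π(3117) = 443, so π(3117)/π(695) ≈ 3.5440. The PNT-predicted ratio is (3117/ln(3117)) / (695/ln(695)) ≈ 3.6482. The two agree to within a few percent, as expected.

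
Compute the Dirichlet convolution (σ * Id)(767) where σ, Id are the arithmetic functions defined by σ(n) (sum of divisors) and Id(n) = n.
(σ * Id)(767) = 3213

Divisors of 767: [1, 13, 59, 767]. For each d | 767:
  d = 1: σ(1) · Id(767/1) = 1 · 767 = 767
  d = 13: σ(13) · Id(767/13) = 14 · 59 = 826
  d = 59: σ(59) · Id(767/59) = 60 · 13 = 780
  d = 767: σ(767) · Id(767/767) = 840 · 1 = 840
Summing: (σ * Id)(767) = 767 + 826 + 780 + 840 = 3213.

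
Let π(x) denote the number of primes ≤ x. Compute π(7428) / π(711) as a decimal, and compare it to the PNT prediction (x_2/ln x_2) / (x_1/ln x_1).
π(7428)/π(711) = 941/127 ≈ 7.4094;  PNT prediction ≈ 7.6970.

π(711) = 127 and π(7428) = 941, so π(7428)/π(711) ≈ 7.4094. The PNT-predicted ratio is (7428/ln(7428)) / (711/ln(711)) ≈ 7.6970. The two agree to within a few percent, as expected.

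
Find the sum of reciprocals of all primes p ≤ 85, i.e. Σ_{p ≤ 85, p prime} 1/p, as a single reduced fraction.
Σ 1/p = 475714535349241099037539188841003/267064515689275851355624017992790

π(85) = 23, so the primes ≤ 85 are [2, 3, 5, 7, 11, 13, 17, 19, 23, 29, 31, 37, 41, 43, 47, 53, 59, 61, 67, 71, 73, 79, 83]. Summing 1/p over these primes: 475714535349241099037539188841003/267064515689275851355624017992790 ≈ 1.7813. Mertens estimate ln ln(85) + 0.2615 ≈ 1.7527.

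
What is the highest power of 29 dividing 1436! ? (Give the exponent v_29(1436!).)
v_29(1436!) = 50

Legendre's formula: v_p(n!) = Σ_{k ≥ 1} ⌊n / p^k⌋. For p = 29, n = 1436, the terms are:
  ⌊1436/29^1⌋ = ⌊1436/29⌋ = 49
  ⌊1436/29^2⌋ = ⌊1436/841⌋ = 1
(the next term ⌊1436/29^3⌋ = 0, terminating the sum). Summing: v_29(1436!) = 49 + 1 = 50.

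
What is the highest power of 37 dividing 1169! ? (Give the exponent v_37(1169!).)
v_37(1169!) = 31

Legendre's formula: v_p(n!) = Σ_{k ≥ 1} ⌊n / p^k⌋. For p = 37, n = 1169, the terms are:
  ⌊1169/37^1⌋ = ⌊1169/37⌋ = 31
(the next term ⌊1169/37^2⌋ = 0, terminating the sum). Summing: v_37(1169!) = 31 = 31.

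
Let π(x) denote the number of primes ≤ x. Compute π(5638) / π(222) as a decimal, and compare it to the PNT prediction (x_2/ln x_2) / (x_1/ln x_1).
π(5638)/π(222) = 739/47 ≈ 15.7234;  PNT prediction ≈ 15.8856.

π(222) = 47 and π(5638) = 739, so π(5638)/π(222) ≈ 15.7234. The PNT-predicted ratio is (5638/ln(5638)) / (222/ln(222)) ≈ 15.8856. The two agree to within a few percent, as expected.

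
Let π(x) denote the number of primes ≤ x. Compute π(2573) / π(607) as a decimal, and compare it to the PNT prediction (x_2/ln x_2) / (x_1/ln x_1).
π(2573)/π(607) = 375/111 ≈ 3.3784;  PNT prediction ≈ 3.4593.

π(607) = 111 and π(2573) = 375, so π(2573)/π(607) ≈ 3.3784. The PNT-predicted ratio is (2573/ln(2573)) / (607/ln(607)) ≈ 3.4593. The two agree to within a few percent, as expected.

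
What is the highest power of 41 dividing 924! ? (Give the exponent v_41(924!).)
v_41(924!) = 22

Legendre's formula: v_p(n!) = Σ_{k ≥ 1} ⌊n / p^k⌋. For p = 41, n = 924, the terms are:
  ⌊924/41^1⌋ = ⌊924/41⌋ = 22
(the next term ⌊924/41^2⌋ = 0, terminating the sum). Summing: v_41(924!) = 22 = 22.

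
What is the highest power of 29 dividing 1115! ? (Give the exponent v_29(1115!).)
v_29(1115!) = 39

Legendre's formula: v_p(n!) = Σ_{k ≥ 1} ⌊n / p^k⌋. For p = 29, n = 1115, the terms are:
  ⌊1115/29^1⌋ = ⌊1115/29⌋ = 38
  ⌊1115/29^2⌋ = ⌊1115/841⌋ = 1
(the next term ⌊1115/29^3⌋ = 0, terminating the sum). Summing: v_29(1115!) = 38 + 1 = 39.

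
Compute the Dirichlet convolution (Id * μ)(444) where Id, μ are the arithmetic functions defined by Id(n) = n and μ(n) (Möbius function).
(Id * μ)(444) = 144

Divisors of 444: [1, 2, 3, 4, 6, 12, 37, 74, 111, 148, 222, 444]. For each d | 444:
  d = 1: Id(1) · μ(444/1) = 1 · 0 = 0
  d = 2: Id(2) · μ(444/2) = 2 · -1 = -2
  d = 3: Id(3) · μ(444/3) = 3 · 0 = 0
  d = 4: Id(4) · μ(444/4) = 4 · 1 = 4
  d = 6: Id(6) · μ(444/6) = 6 · 1 = 6
  d = 12: Id(12) · μ(444/12) = 12 · -1 = -12
  d = 37: Id(37) · μ(444/37) = 37 · 0 = 0
  d = 74: Id(74) · μ(444/74) = 74 · 1 = 74
  d = 111: Id(111) · μ(444/111) = 111 · 0 = 0
  d = 148: Id(148) · μ(444/148) = 148 · -1 = -148
  d = 222: Id(222) · μ(444/222) = 222 · -1 = -222
  d = 444: Id(444) · μ(444/444) = 444 · 1 = 444
Summing: (Id * μ)(444) = 0 + -2 + 0 + 4 + 6 + -12 + 0 + 74 + 0 + -148 + -222 + 444 = 144.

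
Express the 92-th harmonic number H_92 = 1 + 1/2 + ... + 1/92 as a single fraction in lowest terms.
H_92 = 3668893996878372053122809260004199377461/718766754945489455304472257065075294400

Direct summation: H_92 = 1 + 1/2 + ... + 1/92. The least common denominator is lcm(1, ..., 92) = 718766754945489455304472257065075294400; over this denominator the numerator is 718766754945489455304472257065075294400 + 359383377472744727652236128532537647200 + 239588918315163151768157419021691764800 + 179691688736372363826118064266268823600 + 143753350989097891060894451413015058880 + 119794459157581575884078709510845882400 + 102680964992212779329210322437867899200 + 89845844368186181913059032133134411800 + 79862972771721050589385806340563921600 + 71876675494548945530447225706507529440 + 65342432267771768664042932460461390400 + 59897229578790787942039354755422941200 + 55289750380422265792651712081928868800 + 51340482496106389664605161218933949600 + 47917783663032630353631483804338352960 + 44922922184093090956529516066567205900 + 42280397349734673841439544533239723200 + 39931486385860525294692903170281960800 + 37829829207657339752866960898161857600 + 35938337747274472765223612853253764720 + 34226988330737593109736774145955966400 + 32671216133885884332021466230230695200 + 31250728475890845882803141611525012800 + 29948614789395393971019677377711470600 + 28750670197819578212178890282603011776 + 27644875190211132896325856040964434400 + 26620990923907016863128602113521307200 + 25670241248053194832302580609466974800 + 24785060515361705355326629553968113600 + 23958891831516315176815741902169176480 + 23186024353080305009821685711776622400 + 22461461092046545478264758033283602950 + 21780810755923922888014310820153796800 + 21140198674867336920719772266619861600 + 20536192998442555865842064487573579840 + 19965743192930262647346451585140980400 + 19426128512040255548769520461218251200 + 18914914603828669876433480449080928800 + 18429916793474088597550570693976289600 + 17969168873637236382611806426626882360 + 17530896462085108665962737977196958400 + 17113494165368796554868387072977983200 + 16715505928964871053592378071280820800 + 16335608066942942166010733115115347600 + 15972594554344210117877161268112784320 + 15625364237945422941401570805762506400 + 15292909679691265006478133129044155200 + 14974307394697696985509838688855735300 + 14668709284601825618458617491123985600 + 14375335098909789106089445141301505888 + 14093465783244891280479848177746574400 + 13822437595105566448162928020482217200 + 13561636885763951986876835038963684800 + 13310495461953508431564301056760653600 + 13068486453554353732808586492092278080 + 12835120624026597416151290304733487400 + 12609943069219113250955653632720619200 + 12392530257680852677663314776984056800 + 12182487371957448394991055204492801600 + 11979445915758157588407870951084588240 + 11783061556483433693515938640411070400 + 11593012176540152504910842855888311200 + 11408996110245864369912258048651988800 + 11230730546023272739132379016641801475 + 11057950076084453158530342416385773760 + 10890405377961961444007155410076898400 + 10727862014111782914992123239777243200 + 10570099337433668460359886133309930800 + 10416909491963615294267713870508337600 + 10268096499221277932921032243786789920 + 10123475421767457116964397986832046400 + 9982871596465131323673225792570490200 + 9846119930760129524718798041987332800 + 9713064256020127774384760230609125600 + 9583556732606526070726296760867670592 + 9457457301914334938216740224540464400 + 9334633181110252666291847494351627200 + 9214958396737044298775285346988144800 + 9098313353740372851955345026140193600 + 8984584436818618191305903213313441180 + 8873663641302338954376200704507102400 + 8765448231042554332981368988598479200 + 8659840421029993437403280205603316800 + 8556747082684398277434193536488991600 + 8456079469946934768287908906647944640 + 8357752964482435526796189035640410400 + 8261686838453901785108876517989371200 + 8167804033471471083005366557557673800 + 8076030954443701744994070304101969600 + 7986297277172105058938580634056392160 + 7898535768631752256093101725989838400 + 7812682118972711470700785402881253200 = 3668893996878372053122809260004199377461, so H_92 = 3668893996878372053122809260004199377461/718766754945489455304472257065075294400 (already in lowest terms) ≈ 5.10443. (The PNT-adjacent estimate ln(92) + γ ≈ 5.09900 matches within O(1/n).)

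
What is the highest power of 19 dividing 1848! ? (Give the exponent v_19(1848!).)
v_19(1848!) = 102

Legendre's formula: v_p(n!) = Σ_{k ≥ 1} ⌊n / p^k⌋. For p = 19, n = 1848, the terms are:
  ⌊1848/19^1⌋ = ⌊1848/19⌋ = 97
  ⌊1848/19^2⌋ = ⌊1848/361⌋ = 5
(the next term ⌊1848/19^3⌋ = 0, terminating the sum). Summing: v_19(1848!) = 97 + 5 = 102.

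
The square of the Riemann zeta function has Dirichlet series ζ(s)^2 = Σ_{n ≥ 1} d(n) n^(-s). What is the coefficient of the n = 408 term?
d(408) = 16

ζ(s)^2 = (Σ 1/m^s)(Σ 1/k^s). The coefficient of 1/n^s in the product is the number of ordered pairs (m, k) with mk = n, which equals d(n). For n = 408, divisors are [1, 2, 3, 4, 6, 8, 12, 17, 24, 34, 51, 68, 102, 136, 204, 408], so d(408) = 16.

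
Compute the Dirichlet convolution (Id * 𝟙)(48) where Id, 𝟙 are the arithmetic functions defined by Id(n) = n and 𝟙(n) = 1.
(Id * 𝟙)(48) = 124

Divisors of 48: [1, 2, 3, 4, 6, 8, 12, 16, 24, 48]. For each d | 48:
  d = 1: Id(1) · 𝟙(48/1) = 1 · 1 = 1
  d = 2: Id(2) · 𝟙(48/2) = 2 · 1 = 2
  d = 3: Id(3) · 𝟙(48/3) = 3 · 1 = 3
  d = 4: Id(4) · 𝟙(48/4) = 4 · 1 = 4
  d = 6: Id(6) · 𝟙(48/6) = 6 · 1 = 6
  d = 8: Id(8) · 𝟙(48/8) = 8 · 1 = 8
  d = 12: Id(12) · 𝟙(48/12) = 12 · 1 = 12
  d = 16: Id(16) · 𝟙(48/16) = 16 · 1 = 16
  d = 24: Id(24) · 𝟙(48/24) = 24 · 1 = 24
  d = 48: Id(48) · 𝟙(48/48) = 48 · 1 = 48
Summing: (Id * 𝟙)(48) = 1 + 2 + 3 + 4 + 6 + 8 + 12 + 16 + 24 + 48 = 124.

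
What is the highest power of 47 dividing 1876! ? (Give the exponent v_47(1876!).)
v_47(1876!) = 39

Legendre's formula: v_p(n!) = Σ_{k ≥ 1} ⌊n / p^k⌋. For p = 47, n = 1876, the terms are:
  ⌊1876/47^1⌋ = ⌊1876/47⌋ = 39
(the next term ⌊1876/47^2⌋ = 0, terminating the sum). Summing: v_47(1876!) = 39 = 39.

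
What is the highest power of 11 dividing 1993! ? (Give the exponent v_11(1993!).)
v_11(1993!) = 198

Legendre's formula: v_p(n!) = Σ_{k ≥ 1} ⌊n / p^k⌋. For p = 11, n = 1993, the terms are:
  ⌊1993/11^1⌋ = ⌊1993/11⌋ = 181
  ⌊1993/11^2⌋ = ⌊1993/121⌋ = 16
  ⌊1993/11^3⌋ = ⌊1993/1331⌋ = 1
(the next term ⌊1993/11^4⌋ = 0, terminating the sum). Summing: v_11(1993!) = 181 + 16 + 1 = 198.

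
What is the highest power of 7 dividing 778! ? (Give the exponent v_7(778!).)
v_7(778!) = 128

Legendre's formula: v_p(n!) = Σ_{k ≥ 1} ⌊n / p^k⌋. For p = 7, n = 778, the terms are:
  ⌊778/7^1⌋ = ⌊778/7⌋ = 111
  ⌊778/7^2⌋ = ⌊778/49⌋ = 15
  ⌊778/7^3⌋ = ⌊778/343⌋ = 2
(the next term ⌊778/7^4⌋ = 0, terminating the sum). Summing: v_7(778!) = 111 + 15 + 2 = 128.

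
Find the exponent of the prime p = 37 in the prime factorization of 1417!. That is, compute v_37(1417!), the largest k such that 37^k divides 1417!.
v_37(1417!) = 39

Legendre's formula: v_p(n!) = Σ_{k ≥ 1} ⌊n / p^k⌋. For p = 37, n = 1417, the terms are:
  ⌊1417/37^1⌋ = ⌊1417/37⌋ = 38
  ⌊1417/37^2⌋ = ⌊1417/1369⌋ = 1
(the next term ⌊1417/37^3⌋ = 0, terminating the sum). Summing: v_37(1417!) = 38 + 1 = 39.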